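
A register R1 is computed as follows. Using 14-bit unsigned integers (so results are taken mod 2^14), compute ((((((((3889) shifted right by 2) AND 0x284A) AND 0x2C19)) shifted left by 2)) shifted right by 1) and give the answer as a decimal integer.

16

3889 = 00111100110001
→ shifted right by 2 → 00001111001100 = 972
0x284A = 10100001001010
→ AND → 00000001001000 = 72
0x2C19 = 10110000011001
→ AND → 00000000001000 = 8
→ shifted left by 2 (mod 2^14) → 00000000100000 = 32
→ shifted right by 1 → 00000000010000 = 16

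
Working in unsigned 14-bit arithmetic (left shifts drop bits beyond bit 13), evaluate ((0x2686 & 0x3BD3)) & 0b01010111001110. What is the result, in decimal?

130

0x2686 = 10011010000110
0x3BD3 = 11101111010011
→ & → 10001010000010 = 8834
0b01010111001110 = 01010111001110
→ & → 00000010000010 = 130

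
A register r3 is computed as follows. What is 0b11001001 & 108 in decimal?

a = 11001001
108 = 01101100
AND → 01001000 = 72

72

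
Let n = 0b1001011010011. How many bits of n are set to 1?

7

n = 1001011010011
Count the 1s: 1 + 1 + 1 + 1 + 1 + 1 + 1 = 7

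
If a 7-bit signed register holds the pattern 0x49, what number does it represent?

pattern = 1001001 (MSB is 1 ⇒ negative)
Invert: 0110110, add 1 → 0110111 = 55, so the value is -55.
(Equivalently: 73 - 2^7 = 73 - 128 = -55.)

-55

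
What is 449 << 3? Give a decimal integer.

449 = 000111000001
shift left by 3 → 111000001000 = 3592
(equivalently, 449 × 2^3 = 449 × 8)

3592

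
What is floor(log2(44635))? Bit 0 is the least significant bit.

15

44635 = 1010111001011011
The topmost 1 is at position 15 (since 2^15 = 32768 ≤ 44635 < 65536).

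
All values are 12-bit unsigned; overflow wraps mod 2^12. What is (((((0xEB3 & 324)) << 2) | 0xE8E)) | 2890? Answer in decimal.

4046

0xEB3 = 111010110011
324 = 000101000100
→ & → 000000000000 = 0
→ << 2 (mod 2^12) → 000000000000 = 0
0xE8E = 111010001110
→ | → 111010001110 = 3726
2890 = 101101001010
→ | → 111111001110 = 4046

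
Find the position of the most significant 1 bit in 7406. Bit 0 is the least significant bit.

7406 = 1110011101110
The topmost 1 is at position 12 (since 2^12 = 4096 ≤ 7406 < 8192).

12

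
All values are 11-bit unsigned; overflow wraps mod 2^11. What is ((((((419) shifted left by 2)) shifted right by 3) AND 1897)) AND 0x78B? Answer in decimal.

1

419 = 00110100011
→ shifted left by 2 (mod 2^11) → 11010001100 = 1676
→ shifted right by 3 → 00011010001 = 209
1897 = 11101101001
→ AND → 00001000001 = 65
0x78B = 11110001011
→ AND → 00000000001 = 1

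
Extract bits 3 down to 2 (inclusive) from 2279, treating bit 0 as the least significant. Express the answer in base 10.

v = 100011100111
Shift right by 2: 1000111001
Mask low 2 bits: 01 = 1

1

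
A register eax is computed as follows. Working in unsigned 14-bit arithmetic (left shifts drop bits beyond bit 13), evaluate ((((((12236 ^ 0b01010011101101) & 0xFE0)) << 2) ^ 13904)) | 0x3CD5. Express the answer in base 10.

12236 = 10111111001100
0b01010011101101 = 01010011101101
→ ^ → 11101100100001 = 15137
0xFE0 = 00111111100000
→ & → 00101100100000 = 2848
→ << 2 (mod 2^14) → 10110010000000 = 11392
13904 = 11011001010000
→ ^ → 01101011010000 = 6864
0x3CD5 = 11110011010101
→ | → 11111011010101 = 16085

16085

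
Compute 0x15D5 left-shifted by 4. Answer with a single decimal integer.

89424

0x15D5 = 00001010111010101
shift left by 4 → 10101110101010000 = 89424
(equivalently, 5589 × 2^4 = 5589 × 16)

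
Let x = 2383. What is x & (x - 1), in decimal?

2382

x = 100101001111 = 2383
x - 1 = 100101001110
AND   = 100101001110 = 2382
(x & (x - 1) clears the lowest set bit of x.)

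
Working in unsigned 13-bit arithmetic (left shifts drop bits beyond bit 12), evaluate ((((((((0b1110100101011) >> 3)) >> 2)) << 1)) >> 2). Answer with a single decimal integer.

116

0b1110100101011 = 1110100101011
→ >> 3 → 0001110100101 = 933
→ >> 2 → 0000011101001 = 233
→ << 1 (mod 2^13) → 0000111010010 = 466
→ >> 2 → 0000001110100 = 116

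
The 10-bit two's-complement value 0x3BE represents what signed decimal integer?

pattern = 1110111110 (MSB is 1 ⇒ negative)
Invert: 0001000001, add 1 → 0001000010 = 66, so the value is -66.
(Equivalently: 958 - 2^10 = 958 - 1024 = -66.)

-66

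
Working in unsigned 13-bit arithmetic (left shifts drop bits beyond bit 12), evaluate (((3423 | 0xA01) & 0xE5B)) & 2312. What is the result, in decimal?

2056

3423 = 0110101011111
0xA01 = 0101000000001
→ | → 0111101011111 = 3935
0xE5B = 0111001011011
→ & → 0111001011011 = 3675
2312 = 0100100001000
→ & → 0100000001000 = 2056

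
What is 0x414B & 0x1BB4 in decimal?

0x414B = 100000101001011
0x1BB4 = 001101110110100
AND → 000000100000000 = 256

256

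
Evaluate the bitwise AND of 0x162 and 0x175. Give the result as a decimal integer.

0x162 = 101100010
0x175 = 101110101
AND → 101100000 = 352

352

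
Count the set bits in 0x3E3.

7

0x3E3 = 1111100011
Count the 1s: 1 + 1 + 1 + 1 + 1 + 1 + 1 = 7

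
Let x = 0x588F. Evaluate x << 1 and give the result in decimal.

0x588F = 0101100010001111
shift left by 1 → 1011000100011110 = 45342
(equivalently, 22671 × 2^1 = 22671 × 2)

45342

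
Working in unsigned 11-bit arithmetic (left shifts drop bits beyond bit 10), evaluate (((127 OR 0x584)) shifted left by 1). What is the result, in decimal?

1022

127 = 00001111111
0x584 = 10110000100
→ OR → 10111111111 = 1535
→ shifted left by 1 (mod 2^11) → 01111111110 = 1022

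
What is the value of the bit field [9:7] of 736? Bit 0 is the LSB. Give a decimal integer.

v = 1011100000
Shift right by 7: 101
Mask low 3 bits: 101 = 5

5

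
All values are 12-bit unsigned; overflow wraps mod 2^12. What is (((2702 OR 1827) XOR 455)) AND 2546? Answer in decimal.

2144

2702 = 101010001110
1827 = 011100100011
→ OR → 111110101111 = 4015
455 = 000111000111
→ XOR → 111001101000 = 3688
2546 = 100111110010
→ AND → 100001100000 = 2144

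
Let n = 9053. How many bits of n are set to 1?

8

9053 = 10001101011101
Count the 1s: 1 + 1 + 1 + 1 + 1 + 1 + 1 + 1 = 8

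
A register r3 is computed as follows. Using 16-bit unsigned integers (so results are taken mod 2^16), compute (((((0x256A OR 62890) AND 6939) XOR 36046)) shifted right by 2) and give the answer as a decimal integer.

0x256A = 0010010101101010
62890 = 1111010110101010
→ OR → 1111010111101010 = 62954
6939 = 0001101100011011
→ AND → 0001000100001010 = 4362
36046 = 1000110011001110
→ XOR → 1001110111000100 = 40388
→ shifted right by 2 → 0010011101110001 = 10097

10097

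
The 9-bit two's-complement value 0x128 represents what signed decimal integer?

-216

pattern = 100101000 (MSB is 1 ⇒ negative)
Invert: 011010111, add 1 → 011011000 = 216, so the value is -216.
(Equivalently: 296 - 2^9 = 296 - 512 = -216.)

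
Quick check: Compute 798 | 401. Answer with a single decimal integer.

798 = 1100011110
401 = 0110010001
 OR → 1110011111 = 927

927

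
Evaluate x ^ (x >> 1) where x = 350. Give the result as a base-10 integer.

x = 101011110 = 350
x>>1 = 010101111
XOR  = 111110001 = 497
(x ^ (x >> 1) gives the standard binary-reflected Gray code of x.)

497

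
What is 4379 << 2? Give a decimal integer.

17516

4379 = 001000100011011
shift left by 2 → 100010001101100 = 17516
(equivalently, 4379 × 2^2 = 4379 × 4)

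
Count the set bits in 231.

6

231 = 11100111
Count the 1s: 1 + 1 + 1 + 1 + 1 + 1 = 6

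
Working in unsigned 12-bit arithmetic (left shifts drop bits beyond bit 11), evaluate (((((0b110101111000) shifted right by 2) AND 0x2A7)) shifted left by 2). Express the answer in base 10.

0b110101111000 = 110101111000
→ shifted right by 2 → 001101011110 = 862
0x2A7 = 001010100111
→ AND → 001000000110 = 518
→ shifted left by 2 (mod 2^12) → 100000011000 = 2072

2072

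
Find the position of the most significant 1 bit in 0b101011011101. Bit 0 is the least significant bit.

0b101011011101 = 101011011101
The topmost 1 is at position 11 (since 2^11 = 2048 ≤ 2781 < 4096).

11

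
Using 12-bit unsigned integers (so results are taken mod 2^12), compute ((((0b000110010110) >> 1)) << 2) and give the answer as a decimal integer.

812

0b000110010110 = 000110010110
→ >> 1 → 000011001011 = 203
→ << 2 (mod 2^12) → 001100101100 = 812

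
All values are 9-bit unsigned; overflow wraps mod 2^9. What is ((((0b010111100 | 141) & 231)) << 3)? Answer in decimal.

0b010111100 = 010111100
141 = 010001101
→ | → 010111101 = 189
231 = 011100111
→ & → 010100101 = 165
→ << 3 (mod 2^9) → 100101000 = 296

296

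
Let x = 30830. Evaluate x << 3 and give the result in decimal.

246640

30830 = 000111100001101110
shift left by 3 → 111100001101110000 = 246640
(equivalently, 30830 × 2^3 = 30830 × 8)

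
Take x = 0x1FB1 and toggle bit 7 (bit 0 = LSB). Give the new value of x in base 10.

7985

x = 1111110110001
bit 7 is currently 1; toggle it via x ^ (1 << 7) = x ^ 128
→ 1111100110001 = 7985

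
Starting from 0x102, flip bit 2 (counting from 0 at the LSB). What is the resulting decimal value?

x = 0000100000010
bit 2 is currently 0; toggle it via x ^ (1 << 2) = x ^ 4
→ 0000100000110 = 262

262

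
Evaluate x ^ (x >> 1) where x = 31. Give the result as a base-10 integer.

16

x = 11111 = 31
x>>1 = 01111
XOR  = 10000 = 16
(x ^ (x >> 1) gives the standard binary-reflected Gray code of x.)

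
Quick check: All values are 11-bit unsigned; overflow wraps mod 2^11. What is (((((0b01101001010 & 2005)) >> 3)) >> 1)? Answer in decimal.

52

0b01101001010 = 01101001010
2005 = 11111010101
→ & → 01101000000 = 832
→ >> 3 → 00001101000 = 104
→ >> 1 → 00000110100 = 52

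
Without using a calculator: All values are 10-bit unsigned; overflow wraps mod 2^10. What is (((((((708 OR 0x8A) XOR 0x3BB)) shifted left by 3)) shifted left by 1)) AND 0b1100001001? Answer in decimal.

768

708 = 1011000100
0x8A = 0010001010
→ OR → 1011001110 = 718
0x3BB = 1110111011
→ XOR → 0101110101 = 373
→ shifted left by 3 (mod 2^10) → 1110101000 = 936
→ shifted left by 1 (mod 2^10) → 1101010000 = 848
0b1100001001 = 1100001001
→ AND → 1100000000 = 768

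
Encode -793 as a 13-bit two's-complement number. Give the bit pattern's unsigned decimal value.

7399

793 in 13 bits: 0001100011001
Invert: 1110011100110
Add 1:  1110011100111 = 7399
(Check: 2^13 - 793 = 8192 - 793 = 7399.)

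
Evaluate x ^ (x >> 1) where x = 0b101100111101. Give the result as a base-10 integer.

x = 101100111101 = 2877
x>>1 = 010110011110
XOR  = 111010100011 = 3747
(x ^ (x >> 1) gives the standard binary-reflected Gray code of x.)

3747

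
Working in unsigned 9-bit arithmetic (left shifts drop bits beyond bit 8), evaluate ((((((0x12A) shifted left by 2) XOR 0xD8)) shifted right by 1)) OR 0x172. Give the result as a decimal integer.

0x12A = 100101010
→ shifted left by 2 (mod 2^9) → 010101000 = 168
0xD8 = 011011000
→ XOR → 001110000 = 112
→ shifted right by 1 → 000111000 = 56
0x172 = 101110010
→ OR → 101111010 = 378

378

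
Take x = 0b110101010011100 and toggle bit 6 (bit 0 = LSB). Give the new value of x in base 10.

27356

x = 110101010011100
bit 6 is currently 0; toggle it via x ^ (1 << 6) = x ^ 64
→ 110101011011100 = 27356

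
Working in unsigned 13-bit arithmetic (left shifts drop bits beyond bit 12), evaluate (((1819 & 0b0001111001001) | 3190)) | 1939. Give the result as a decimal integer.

1819 = 0011100011011
0b0001111001001 = 0001111001001
→ & → 0001100001001 = 777
3190 = 0110001110110
→ | → 0111101111111 = 3967
1939 = 0011110010011
→ | → 0111111111111 = 4095

4095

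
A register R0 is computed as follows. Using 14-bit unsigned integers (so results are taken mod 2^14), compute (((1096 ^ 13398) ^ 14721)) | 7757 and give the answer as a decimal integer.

8159

1096 = 00010001001000
13398 = 11010001010110
→ ^ → 11000000011110 = 12318
14721 = 11100110000001
→ ^ → 00100110011111 = 2463
7757 = 01111001001101
→ | → 01111111011111 = 8159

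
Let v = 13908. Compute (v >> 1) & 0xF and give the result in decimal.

10

v = 11011001010100
Shift right by 1: 1101100101010
Mask low 4 bits: 1010 = 10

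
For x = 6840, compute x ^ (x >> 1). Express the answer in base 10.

x = 1101010111000 = 6840
x>>1 = 0110101011100
XOR  = 1011111100100 = 6116
(x ^ (x >> 1) gives the standard binary-reflected Gray code of x.)

6116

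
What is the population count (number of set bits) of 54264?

10

54264 = 1101001111111000
Count the 1s: 1 + 1 + 1 + 1 + 1 + 1 + 1 + 1 + 1 + 1 = 10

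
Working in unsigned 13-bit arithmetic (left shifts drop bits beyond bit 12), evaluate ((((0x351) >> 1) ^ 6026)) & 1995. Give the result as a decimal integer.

1538

0x351 = 0001101010001
→ >> 1 → 0000110101000 = 424
6026 = 1011110001010
→ ^ → 1011000100010 = 5666
1995 = 0011111001011
→ & → 0011000000010 = 1538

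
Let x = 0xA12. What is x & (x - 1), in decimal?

2576

x = 101000010010 = 2578
x - 1 = 101000010001
AND   = 101000010000 = 2576
(x & (x - 1) clears the lowest set bit of x.)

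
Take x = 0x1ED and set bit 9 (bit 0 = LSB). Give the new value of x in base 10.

1005

x = 00000111101101
bit 9 is currently 0; set it via x | (1 << 9) = x | 512
→ 00001111101101 = 1005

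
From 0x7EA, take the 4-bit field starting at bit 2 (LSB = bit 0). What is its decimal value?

10

v = 011111101010
Shift right by 2: 0111111010
Mask low 4 bits: 1010 = 10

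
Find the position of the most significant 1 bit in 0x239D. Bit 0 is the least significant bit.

0x239D = 10001110011101
The topmost 1 is at position 13 (since 2^13 = 8192 ≤ 9117 < 16384).

13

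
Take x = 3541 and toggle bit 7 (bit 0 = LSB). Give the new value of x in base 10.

x = 110111010101
bit 7 is currently 1; toggle it via x ^ (1 << 7) = x ^ 128
→ 110101010101 = 3413

3413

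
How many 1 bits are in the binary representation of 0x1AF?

7

0x1AF = 110101111
Count the 1s: 1 + 1 + 1 + 1 + 1 + 1 + 1 = 7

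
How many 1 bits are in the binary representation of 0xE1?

4

0xE1 = 11100001
Count the 1s: 1 + 1 + 1 + 1 = 4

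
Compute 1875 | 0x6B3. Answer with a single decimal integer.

2035

1875 = 11101010011
0x6B3 = 11010110011
 OR → 11111110011 = 2035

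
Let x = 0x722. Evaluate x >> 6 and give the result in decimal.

0x722 = 11100100010
shift right by 6 → 00000011100 = 28
(equivalently, floor(1826 / 64))

28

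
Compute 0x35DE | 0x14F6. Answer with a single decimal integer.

13822

0x35DE = 11010111011110
0x14F6 = 01010011110110
 OR → 11010111111110 = 13822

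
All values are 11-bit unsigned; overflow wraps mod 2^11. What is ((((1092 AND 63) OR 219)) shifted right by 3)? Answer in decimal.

27

1092 = 10001000100
63 = 00000111111
→ AND → 00000000100 = 4
219 = 00011011011
→ OR → 00011011111 = 223
→ shifted right by 3 → 00000011011 = 27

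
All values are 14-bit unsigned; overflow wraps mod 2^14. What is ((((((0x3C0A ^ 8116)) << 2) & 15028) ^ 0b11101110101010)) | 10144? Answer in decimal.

0x3C0A = 11110000001010
8116 = 01111110110100
→ ^ → 10001110111110 = 9150
→ << 2 (mod 2^14) → 00111011111000 = 3832
15028 = 11101010110100
→ & → 00101010110000 = 2736
0b11101110101010 = 11101110101010
→ ^ → 11000100011010 = 12570
10144 = 10011110100000
→ | → 11011110111010 = 14266

14266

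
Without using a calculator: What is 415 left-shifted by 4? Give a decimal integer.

415 = 0000110011111
shift left by 4 → 1100111110000 = 6640
(equivalently, 415 × 2^4 = 415 × 16)

6640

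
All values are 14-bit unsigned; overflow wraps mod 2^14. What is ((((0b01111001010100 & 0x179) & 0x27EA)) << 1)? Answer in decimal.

128

0b01111001010100 = 01111001010100
0x179 = 00000101111001
→ & → 00000001010000 = 80
0x27EA = 10011111101010
→ & → 00000001000000 = 64
→ << 1 (mod 2^14) → 00000010000000 = 128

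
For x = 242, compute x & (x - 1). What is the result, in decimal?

240

x = 11110010 = 242
x - 1 = 11110001
AND   = 11110000 = 240
(x & (x - 1) clears the lowest set bit of x.)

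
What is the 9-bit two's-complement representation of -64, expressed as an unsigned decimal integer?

64 in 9 bits: 001000000
Invert: 110111111
Add 1:  111000000 = 448
(Check: 2^9 - 64 = 512 - 64 = 448.)

448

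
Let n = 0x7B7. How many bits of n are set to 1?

9

0x7B7 = 11110110111
Count the 1s: 1 + 1 + 1 + 1 + 1 + 1 + 1 + 1 + 1 = 9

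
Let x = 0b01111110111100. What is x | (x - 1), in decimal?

8127

x = 1111110111100 = 8124
x - 1 = 1111110111011
OR    = 1111110111111 = 8127
(x | (x - 1) sets all bits below the lowest set bit.)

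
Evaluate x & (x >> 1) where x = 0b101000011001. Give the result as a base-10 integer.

8

x = 101000011001 = 2585
x>>1 = 010100001100
AND  = 000000001000 = 8
(x & (x >> 1) has a 1 wherever x has two consecutive 1 bits.)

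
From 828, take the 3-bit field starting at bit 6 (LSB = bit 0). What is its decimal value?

4

v = 001100111100
Shift right by 6: 001100
Mask low 3 bits: 100 = 4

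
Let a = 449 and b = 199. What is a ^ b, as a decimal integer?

262

449 = 111000001
199 = 011000111
XOR → 100000110 = 262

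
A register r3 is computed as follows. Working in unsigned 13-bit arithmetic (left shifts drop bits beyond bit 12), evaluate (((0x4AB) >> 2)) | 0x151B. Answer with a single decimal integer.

5435

0x4AB = 0010010101011
→ >> 2 → 0000100101010 = 298
0x151B = 1010100011011
→ | → 1010100111011 = 5435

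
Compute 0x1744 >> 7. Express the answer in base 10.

0x1744 = 1011101000100
shift right by 7 → 0000000101110 = 46
(equivalently, floor(5956 / 128))

46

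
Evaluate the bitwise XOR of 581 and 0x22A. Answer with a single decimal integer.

111

581 = 1001000101
0x22A = 1000101010
XOR → 0001101111 = 111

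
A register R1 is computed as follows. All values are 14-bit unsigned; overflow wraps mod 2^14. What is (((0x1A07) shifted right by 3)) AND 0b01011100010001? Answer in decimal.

768

0x1A07 = 01101000000111
→ shifted right by 3 → 00001101000000 = 832
0b01011100010001 = 01011100010001
→ AND → 00001100000000 = 768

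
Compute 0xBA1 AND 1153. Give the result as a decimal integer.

0xBA1 = 101110100001
1153 = 010010000001
AND → 000010000001 = 129

129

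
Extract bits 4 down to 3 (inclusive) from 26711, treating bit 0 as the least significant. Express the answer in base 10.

2

v = 110100001010111
Shift right by 3: 110100001010
Mask low 2 bits: 10 = 2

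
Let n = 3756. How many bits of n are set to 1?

7

3756 = 111010101100
Count the 1s: 1 + 1 + 1 + 1 + 1 + 1 + 1 = 7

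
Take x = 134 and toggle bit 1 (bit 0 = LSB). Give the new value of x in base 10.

132

x = 00010000110
bit 1 is currently 1; toggle it via x ^ (1 << 1) = x ^ 2
→ 00010000100 = 132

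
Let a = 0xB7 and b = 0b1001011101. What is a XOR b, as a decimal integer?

746

0xB7 = 0010110111
b = 1001011101
XOR → 1011101010 = 746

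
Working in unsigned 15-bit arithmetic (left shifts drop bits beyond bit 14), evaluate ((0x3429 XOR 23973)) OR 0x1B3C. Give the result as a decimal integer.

31676

0x3429 = 011010000101001
23973 = 101110110100101
→ XOR → 110100110001100 = 27020
0x1B3C = 001101100111100
→ OR → 111101110111100 = 31676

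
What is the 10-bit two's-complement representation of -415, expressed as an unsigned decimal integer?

415 in 10 bits: 0110011111
Invert: 1001100000
Add 1:  1001100001 = 609
(Check: 2^10 - 415 = 1024 - 415 = 609.)

609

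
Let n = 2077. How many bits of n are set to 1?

5

2077 = 100000011101
Count the 1s: 1 + 1 + 1 + 1 + 1 = 5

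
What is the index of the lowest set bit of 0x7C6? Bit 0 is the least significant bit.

1

0x7C6 = 11111000110
Trailing zeros: 1, so the lowest set bit is bit 1 (value 2).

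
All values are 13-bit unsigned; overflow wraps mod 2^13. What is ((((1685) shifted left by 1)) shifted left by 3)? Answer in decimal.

2384

1685 = 0011010010101
→ shifted left by 1 (mod 2^13) → 0110100101010 = 3370
→ shifted left by 3 (mod 2^13) → 0100101010000 = 2384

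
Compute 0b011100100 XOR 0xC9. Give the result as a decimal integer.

a = 11100100
0xC9 = 11001001
XOR → 00101101 = 45

45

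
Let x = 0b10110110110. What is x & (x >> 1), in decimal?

x = 10110110110 = 1462
x>>1 = 01011011011
AND  = 00010010010 = 146
(x & (x >> 1) has a 1 wherever x has two consecutive 1 bits.)

146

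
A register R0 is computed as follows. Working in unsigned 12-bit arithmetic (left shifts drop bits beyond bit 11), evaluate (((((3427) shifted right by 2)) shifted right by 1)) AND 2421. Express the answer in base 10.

3427 = 110101100011
→ shifted right by 2 → 001101011000 = 856
→ shifted right by 1 → 000110101100 = 428
2421 = 100101110101
→ AND → 000100100100 = 292

292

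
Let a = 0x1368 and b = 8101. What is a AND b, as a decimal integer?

0x1368 = 1001101101000
8101 = 1111110100101
AND → 1001100100000 = 4896

4896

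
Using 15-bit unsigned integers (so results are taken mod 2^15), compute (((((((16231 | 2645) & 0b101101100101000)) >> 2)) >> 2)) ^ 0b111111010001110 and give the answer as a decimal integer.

32572

16231 = 011111101100111
2645 = 000101001010101
→ | → 011111101110111 = 16247
0b101101100101000 = 101101100101000
→ & → 001101100100000 = 6944
→ >> 2 → 000011011001000 = 1736
→ >> 2 → 000000110110010 = 434
0b111111010001110 = 111111010001110
→ ^ → 111111100111100 = 32572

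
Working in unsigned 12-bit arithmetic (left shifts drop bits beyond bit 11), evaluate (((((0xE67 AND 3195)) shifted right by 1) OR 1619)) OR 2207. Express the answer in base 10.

0xE67 = 111001100111
3195 = 110001111011
→ AND → 110001100011 = 3171
→ shifted right by 1 → 011000110001 = 1585
1619 = 011001010011
→ OR → 011001110011 = 1651
2207 = 100010011111
→ OR → 111011111111 = 3839

3839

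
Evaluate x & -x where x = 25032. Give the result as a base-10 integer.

x = 110000111001000 = 25032
-x (two's complement) = …001111000111000
AND   = 000000000001000 = 8
(x & -x isolates the lowest set bit of x.)

8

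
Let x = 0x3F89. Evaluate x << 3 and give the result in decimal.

130120

0x3F89 = 00011111110001001
shift left by 3 → 11111110001001000 = 130120
(equivalently, 16265 × 2^3 = 16265 × 8)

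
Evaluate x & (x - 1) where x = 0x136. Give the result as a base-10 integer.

x = 100110110 = 310
x - 1 = 100110101
AND   = 100110100 = 308
(x & (x - 1) clears the lowest set bit of x.)

308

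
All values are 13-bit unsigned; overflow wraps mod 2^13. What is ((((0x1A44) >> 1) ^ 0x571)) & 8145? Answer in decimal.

2129

0x1A44 = 1101001000100
→ >> 1 → 0110100100010 = 3362
0x571 = 0010101110001
→ ^ → 0100001010011 = 2131
8145 = 1111111010001
→ & → 0100001010001 = 2129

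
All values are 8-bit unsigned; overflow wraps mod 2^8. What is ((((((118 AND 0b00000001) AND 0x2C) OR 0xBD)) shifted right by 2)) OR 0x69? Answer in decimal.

118 = 01110110
0b00000001 = 00000001
→ AND → 00000000 = 0
0x2C = 00101100
→ AND → 00000000 = 0
0xBD = 10111101
→ OR → 10111101 = 189
→ shifted right by 2 → 00101111 = 47
0x69 = 01101001
→ OR → 01101111 = 111

111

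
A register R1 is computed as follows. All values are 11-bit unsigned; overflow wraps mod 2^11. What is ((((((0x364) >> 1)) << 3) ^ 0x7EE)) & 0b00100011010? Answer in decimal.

0x364 = 01101100100
→ >> 1 → 00110110010 = 434
→ << 3 (mod 2^11) → 10110010000 = 1424
0x7EE = 11111101110
→ ^ → 01001111110 = 638
0b00100011010 = 00100011010
→ & → 00000011010 = 26

26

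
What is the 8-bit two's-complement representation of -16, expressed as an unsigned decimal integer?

16 in 8 bits: 00010000
Invert: 11101111
Add 1:  11110000 = 240
(Check: 2^8 - 16 = 256 - 16 = 240.)

240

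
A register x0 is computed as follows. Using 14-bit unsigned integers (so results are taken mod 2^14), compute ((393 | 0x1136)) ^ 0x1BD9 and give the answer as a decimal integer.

393 = 00000110001001
0x1136 = 01000100110110
→ | → 01000110111111 = 4543
0x1BD9 = 01101111011001
→ ^ → 00101001100110 = 2662

2662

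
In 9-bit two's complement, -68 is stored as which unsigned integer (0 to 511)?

68 in 9 bits: 001000100
Invert: 110111011
Add 1:  110111100 = 444
(Check: 2^9 - 68 = 512 - 68 = 444.)

444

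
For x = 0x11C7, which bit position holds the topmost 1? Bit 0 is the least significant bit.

0x11C7 = 1000111000111
The topmost 1 is at position 12 (since 2^12 = 4096 ≤ 4551 < 8192).

12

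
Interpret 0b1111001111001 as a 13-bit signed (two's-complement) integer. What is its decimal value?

-391

pattern = 1111001111001 (MSB is 1 ⇒ negative)
Invert: 0000110000110, add 1 → 0000110000111 = 391, so the value is -391.
(Equivalently: 7801 - 2^13 = 7801 - 8192 = -391.)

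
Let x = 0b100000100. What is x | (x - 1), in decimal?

263

x = 100000100 = 260
x - 1 = 100000011
OR    = 100000111 = 263
(x | (x - 1) sets all bits below the lowest set bit.)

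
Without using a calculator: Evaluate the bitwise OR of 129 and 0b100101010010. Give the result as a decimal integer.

129 = 000010000001
b = 100101010010
 OR → 100111010011 = 2515

2515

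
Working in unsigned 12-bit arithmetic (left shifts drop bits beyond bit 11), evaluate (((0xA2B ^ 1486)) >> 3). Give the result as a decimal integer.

508

0xA2B = 101000101011
1486 = 010111001110
→ ^ → 111111100101 = 4069
→ >> 3 → 000111111100 = 508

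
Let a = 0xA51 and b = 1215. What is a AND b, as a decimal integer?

17

0xA51 = 101001010001
1215 = 010010111111
AND → 000000010001 = 17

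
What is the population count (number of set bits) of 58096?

58096 = 1110001011110000
Count the 1s: 1 + 1 + 1 + 1 + 1 + 1 + 1 + 1 = 8

8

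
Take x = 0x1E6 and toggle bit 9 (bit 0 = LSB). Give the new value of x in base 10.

x = 0111100110
bit 9 is currently 0; toggle it via x ^ (1 << 9) = x ^ 512
→ 1111100110 = 998

998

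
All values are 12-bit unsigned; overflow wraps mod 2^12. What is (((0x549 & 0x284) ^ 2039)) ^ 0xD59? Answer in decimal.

2734

0x549 = 010101001001
0x284 = 001010000100
→ & → 000000000000 = 0
2039 = 011111110111
→ ^ → 011111110111 = 2039
0xD59 = 110101011001
→ ^ → 101010101110 = 2734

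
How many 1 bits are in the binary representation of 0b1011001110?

n = 1011001110
Count the 1s: 1 + 1 + 1 + 1 + 1 + 1 = 6

6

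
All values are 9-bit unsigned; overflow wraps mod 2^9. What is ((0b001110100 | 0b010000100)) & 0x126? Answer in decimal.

36

0b001110100 = 001110100
0b010000100 = 010000100
→ | → 011110100 = 244
0x126 = 100100110
→ & → 000100100 = 36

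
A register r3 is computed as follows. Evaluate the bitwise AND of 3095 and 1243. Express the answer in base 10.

3095 = 110000010111
1243 = 010011011011
AND → 010000010011 = 1043

1043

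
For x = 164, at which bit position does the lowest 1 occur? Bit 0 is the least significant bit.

164 = 10100100
Trailing zeros: 2, so the lowest set bit is bit 2 (value 4).

2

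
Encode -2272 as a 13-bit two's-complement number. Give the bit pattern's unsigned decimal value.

5920

2272 in 13 bits: 0100011100000
Invert: 1011100011111
Add 1:  1011100100000 = 5920
(Check: 2^13 - 2272 = 8192 - 2272 = 5920.)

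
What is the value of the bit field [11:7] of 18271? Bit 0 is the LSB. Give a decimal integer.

14

v = 100011101011111
Shift right by 7: 10001110
Mask low 5 bits: 01110 = 14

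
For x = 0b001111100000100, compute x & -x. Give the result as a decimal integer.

x = 1111100000100 = 7940
-x (two's complement) = …0000011111100
AND   = 0000000000100 = 4
(x & -x isolates the lowest set bit of x.)

4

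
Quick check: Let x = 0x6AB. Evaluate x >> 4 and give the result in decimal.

0x6AB = 11010101011
shift right by 4 → 00001101010 = 106
(equivalently, floor(1707 / 16))

106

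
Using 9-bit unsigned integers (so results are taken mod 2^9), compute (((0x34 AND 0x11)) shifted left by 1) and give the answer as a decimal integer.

32

0x34 = 000110100
0x11 = 000010001
→ AND → 000010000 = 16
→ shifted left by 1 (mod 2^9) → 000100000 = 32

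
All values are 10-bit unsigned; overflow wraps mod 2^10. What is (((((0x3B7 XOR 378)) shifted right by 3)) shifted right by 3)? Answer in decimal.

11

0x3B7 = 1110110111
378 = 0101111010
→ XOR → 1011001101 = 717
→ shifted right by 3 → 0001011001 = 89
→ shifted right by 3 → 0000001011 = 11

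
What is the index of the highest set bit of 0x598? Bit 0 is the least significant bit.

0x598 = 10110011000
The topmost 1 is at position 10 (since 2^10 = 1024 ≤ 1432 < 2048).

10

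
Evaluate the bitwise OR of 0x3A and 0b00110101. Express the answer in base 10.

63

0x3A = 111010
b = 110101
 OR → 111111 = 63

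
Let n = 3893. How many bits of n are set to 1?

8

3893 = 111100110101
Count the 1s: 1 + 1 + 1 + 1 + 1 + 1 + 1 + 1 = 8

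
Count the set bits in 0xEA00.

5

0xEA00 = 1110101000000000
Count the 1s: 1 + 1 + 1 + 1 + 1 = 5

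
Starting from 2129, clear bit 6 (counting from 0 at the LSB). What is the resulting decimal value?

x = 00100001010001
bit 6 is currently 1; clear it via x & ~(1 << 6) = x & ~64
→ 00100000010001 = 2065

2065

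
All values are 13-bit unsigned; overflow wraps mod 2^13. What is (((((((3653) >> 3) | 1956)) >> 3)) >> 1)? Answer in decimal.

3653 = 0111001000101
→ >> 3 → 0000111001000 = 456
1956 = 0011110100100
→ | → 0011111101100 = 2028
→ >> 3 → 0000011111101 = 253
→ >> 1 → 0000001111110 = 126

126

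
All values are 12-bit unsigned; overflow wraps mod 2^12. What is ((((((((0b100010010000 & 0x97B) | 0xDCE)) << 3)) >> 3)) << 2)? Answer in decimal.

1912

0b100010010000 = 100010010000
0x97B = 100101111011
→ & → 100000010000 = 2064
0xDCE = 110111001110
→ | → 110111011110 = 3550
→ << 3 (mod 2^12) → 111011110000 = 3824
→ >> 3 → 000111011110 = 478
→ << 2 (mod 2^12) → 011101111000 = 1912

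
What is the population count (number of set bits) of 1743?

1743 = 11011001111
Count the 1s: 1 + 1 + 1 + 1 + 1 + 1 + 1 + 1 = 8

8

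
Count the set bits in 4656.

4

4656 = 1001000110000
Count the 1s: 1 + 1 + 1 + 1 = 4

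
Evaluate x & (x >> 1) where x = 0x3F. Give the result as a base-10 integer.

x = 111111 = 63
x>>1 = 011111
AND  = 011111 = 31
(x & (x >> 1) has a 1 wherever x has two consecutive 1 bits.)

31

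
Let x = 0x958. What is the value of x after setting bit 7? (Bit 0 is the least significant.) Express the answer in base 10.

x = 100101011000
bit 7 is currently 0; set it via x | (1 << 7) = x | 128
→ 100111011000 = 2520

2520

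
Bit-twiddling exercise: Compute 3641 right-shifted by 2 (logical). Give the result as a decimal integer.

3641 = 111000111001
shift right by 2 → 001110001110 = 910
(equivalently, floor(3641 / 4))

910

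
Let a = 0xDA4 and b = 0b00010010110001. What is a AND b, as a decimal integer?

1184

0xDA4 = 110110100100
b = 010010110001
AND → 010010100000 = 1184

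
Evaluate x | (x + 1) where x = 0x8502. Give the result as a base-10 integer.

x = 1000010100000010 = 34050
x + 1 = 1000010100000011
OR    = 1000010100000011 = 34051
(x | (x + 1) sets the lowest cleared bit.)

34051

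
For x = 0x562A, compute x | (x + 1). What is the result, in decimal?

x = 101011000101010 = 22058
x + 1 = 101011000101011
OR    = 101011000101011 = 22059
(x | (x + 1) sets the lowest cleared bit.)

22059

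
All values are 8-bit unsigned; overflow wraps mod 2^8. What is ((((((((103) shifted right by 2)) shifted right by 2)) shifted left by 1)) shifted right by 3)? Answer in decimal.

1

103 = 01100111
→ shifted right by 2 → 00011001 = 25
→ shifted right by 2 → 00000110 = 6
→ shifted left by 1 (mod 2^8) → 00001100 = 12
→ shifted right by 3 → 00000001 = 1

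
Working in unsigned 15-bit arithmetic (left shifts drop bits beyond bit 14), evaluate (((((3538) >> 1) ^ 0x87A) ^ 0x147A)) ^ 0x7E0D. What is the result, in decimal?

3538 = 000110111010010
→ >> 1 → 000011011101001 = 1769
0x87A = 000100001111010
→ ^ → 000111010010011 = 3731
0x147A = 001010001111010
→ ^ → 001101011101001 = 6889
0x7E0D = 111111000001101
→ ^ → 110010011100100 = 25828

25828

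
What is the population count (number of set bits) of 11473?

11473 = 10110011010001
Count the 1s: 1 + 1 + 1 + 1 + 1 + 1 + 1 = 7

7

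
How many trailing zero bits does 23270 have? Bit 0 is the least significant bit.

1

23270 = 101101011100110
Trailing zeros: 1, so the lowest set bit is bit 1 (value 2).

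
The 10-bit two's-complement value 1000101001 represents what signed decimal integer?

-471

pattern = 1000101001 (MSB is 1 ⇒ negative)
Invert: 0111010110, add 1 → 0111010111 = 471, so the value is -471.
(Equivalently: 553 - 2^10 = 553 - 1024 = -471.)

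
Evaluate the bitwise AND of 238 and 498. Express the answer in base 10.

226

238 = 011101110
498 = 111110010
AND → 011100010 = 226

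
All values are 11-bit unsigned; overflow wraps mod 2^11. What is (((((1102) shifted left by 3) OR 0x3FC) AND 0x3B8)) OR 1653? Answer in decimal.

1102 = 10001001110
→ shifted left by 3 (mod 2^11) → 01001110000 = 624
0x3FC = 01111111100
→ OR → 01111111100 = 1020
0x3B8 = 01110111000
→ AND → 01110111000 = 952
1653 = 11001110101
→ OR → 11111111101 = 2045

2045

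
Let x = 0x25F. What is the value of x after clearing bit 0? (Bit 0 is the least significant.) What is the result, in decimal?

606

x = 001001011111
bit 0 is currently 1; clear it via x & ~(1 << 0) = x & ~1
→ 001001011110 = 606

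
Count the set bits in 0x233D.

0x233D = 10001100111101
Count the 1s: 1 + 1 + 1 + 1 + 1 + 1 + 1 + 1 = 8

8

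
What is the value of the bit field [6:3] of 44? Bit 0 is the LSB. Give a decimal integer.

v = 00101100
Shift right by 3: 00101
Mask low 4 bits: 0101 = 5

5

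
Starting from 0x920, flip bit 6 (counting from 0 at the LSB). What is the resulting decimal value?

2400

x = 0100100100000
bit 6 is currently 0; toggle it via x ^ (1 << 6) = x ^ 64
→ 0100101100000 = 2400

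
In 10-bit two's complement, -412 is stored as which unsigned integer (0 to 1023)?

412 in 10 bits: 0110011100
Invert: 1001100011
Add 1:  1001100100 = 612
(Check: 2^10 - 412 = 1024 - 412 = 612.)

612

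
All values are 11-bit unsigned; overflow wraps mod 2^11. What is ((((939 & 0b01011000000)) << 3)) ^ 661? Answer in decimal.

939 = 01110101011
0b01011000000 = 01011000000
→ & → 01010000000 = 640
→ << 3 (mod 2^11) → 10000000000 = 1024
661 = 01010010101
→ ^ → 11010010101 = 1685

1685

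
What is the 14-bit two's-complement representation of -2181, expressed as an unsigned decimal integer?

14203

2181 in 14 bits: 00100010000101
Invert: 11011101111010
Add 1:  11011101111011 = 14203
(Check: 2^14 - 2181 = 16384 - 2181 = 14203.)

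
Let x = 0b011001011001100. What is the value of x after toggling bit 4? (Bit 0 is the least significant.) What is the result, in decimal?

x = 011001011001100
bit 4 is currently 0; toggle it via x ^ (1 << 4) = x ^ 16
→ 011001011011100 = 13020

13020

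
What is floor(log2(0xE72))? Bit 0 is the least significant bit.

0xE72 = 111001110010
The topmost 1 is at position 11 (since 2^11 = 2048 ≤ 3698 < 4096).

11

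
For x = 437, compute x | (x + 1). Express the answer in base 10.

439

x = 110110101 = 437
x + 1 = 110110110
OR    = 110110111 = 439
(x | (x + 1) sets the lowest cleared bit.)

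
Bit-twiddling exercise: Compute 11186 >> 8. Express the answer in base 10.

43

11186 = 10101110110010
shift right by 8 → 00000000101011 = 43
(equivalently, floor(11186 / 256))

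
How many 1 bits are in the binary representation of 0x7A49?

8

0x7A49 = 111101001001001
Count the 1s: 1 + 1 + 1 + 1 + 1 + 1 + 1 + 1 = 8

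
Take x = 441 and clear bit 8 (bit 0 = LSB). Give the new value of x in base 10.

185

x = 0110111001
bit 8 is currently 1; clear it via x & ~(1 << 8) = x & ~256
→ 0010111001 = 185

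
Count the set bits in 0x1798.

7

0x1798 = 1011110011000
Count the 1s: 1 + 1 + 1 + 1 + 1 + 1 + 1 = 7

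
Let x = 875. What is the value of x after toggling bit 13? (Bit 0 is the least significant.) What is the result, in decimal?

x = 00001101101011
bit 13 is currently 0; toggle it via x ^ (1 << 13) = x ^ 8192
→ 10001101101011 = 9067

9067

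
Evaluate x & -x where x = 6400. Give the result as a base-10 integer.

256

x = 1100100000000 = 6400
-x (two's complement) = …0011100000000
AND   = 0000100000000 = 256
(x & -x isolates the lowest set bit of x.)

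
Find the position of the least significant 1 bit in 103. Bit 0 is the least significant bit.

0

103 = 1100111
Trailing zeros: 0, so the lowest set bit is bit 0 (value 1).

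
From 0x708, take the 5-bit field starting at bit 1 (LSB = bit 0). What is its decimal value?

4

v = 11100001000
Shift right by 1: 1110000100
Mask low 5 bits: 00100 = 4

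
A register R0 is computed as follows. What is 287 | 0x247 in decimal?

863

287 = 0100011111
0x247 = 1001000111
 OR → 1101011111 = 863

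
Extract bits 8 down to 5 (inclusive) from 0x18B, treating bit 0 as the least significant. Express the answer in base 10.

v = 00110001011
Shift right by 5: 001100
Mask low 4 bits: 1100 = 12

12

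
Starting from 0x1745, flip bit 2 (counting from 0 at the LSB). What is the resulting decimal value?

x = 1011101000101
bit 2 is currently 1; toggle it via x ^ (1 << 2) = x ^ 4
→ 1011101000001 = 5953

5953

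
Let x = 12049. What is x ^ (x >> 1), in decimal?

14489

x = 10111100010001 = 12049
x>>1 = 01011110001000
XOR  = 11100010011001 = 14489
(x ^ (x >> 1) gives the standard binary-reflected Gray code of x.)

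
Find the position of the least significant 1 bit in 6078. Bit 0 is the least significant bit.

6078 = 1011110111110
Trailing zeros: 1, so the lowest set bit is bit 1 (value 2).

1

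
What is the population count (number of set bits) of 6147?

6147 = 1100000000011
Count the 1s: 1 + 1 + 1 + 1 = 4

4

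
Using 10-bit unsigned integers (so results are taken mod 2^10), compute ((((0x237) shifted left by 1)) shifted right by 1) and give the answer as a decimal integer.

0x237 = 1000110111
→ shifted left by 1 (mod 2^10) → 0001101110 = 110
→ shifted right by 1 → 0000110111 = 55

55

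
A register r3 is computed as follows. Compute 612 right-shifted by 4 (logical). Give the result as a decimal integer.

38

612 = 1001100100
shift right by 4 → 0000100110 = 38
(equivalently, floor(612 / 16))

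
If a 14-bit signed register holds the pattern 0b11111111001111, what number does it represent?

-49

pattern = 11111111001111 (MSB is 1 ⇒ negative)
Invert: 00000000110000, add 1 → 00000000110001 = 49, so the value is -49.
(Equivalently: 16335 - 2^14 = 16335 - 16384 = -49.)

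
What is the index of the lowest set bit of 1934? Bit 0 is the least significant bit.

1

1934 = 11110001110
Trailing zeros: 1, so the lowest set bit is bit 1 (value 2).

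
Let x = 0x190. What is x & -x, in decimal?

16

x = 110010000 = 400
-x (two's complement) = …001110000
AND   = 000010000 = 16
(x & -x isolates the lowest set bit of x.)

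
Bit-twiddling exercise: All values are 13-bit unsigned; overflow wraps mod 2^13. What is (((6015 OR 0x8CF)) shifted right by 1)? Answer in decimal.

4095

6015 = 1011101111111
0x8CF = 0100011001111
→ OR → 1111111111111 = 8191
→ shifted right by 1 → 0111111111111 = 4095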